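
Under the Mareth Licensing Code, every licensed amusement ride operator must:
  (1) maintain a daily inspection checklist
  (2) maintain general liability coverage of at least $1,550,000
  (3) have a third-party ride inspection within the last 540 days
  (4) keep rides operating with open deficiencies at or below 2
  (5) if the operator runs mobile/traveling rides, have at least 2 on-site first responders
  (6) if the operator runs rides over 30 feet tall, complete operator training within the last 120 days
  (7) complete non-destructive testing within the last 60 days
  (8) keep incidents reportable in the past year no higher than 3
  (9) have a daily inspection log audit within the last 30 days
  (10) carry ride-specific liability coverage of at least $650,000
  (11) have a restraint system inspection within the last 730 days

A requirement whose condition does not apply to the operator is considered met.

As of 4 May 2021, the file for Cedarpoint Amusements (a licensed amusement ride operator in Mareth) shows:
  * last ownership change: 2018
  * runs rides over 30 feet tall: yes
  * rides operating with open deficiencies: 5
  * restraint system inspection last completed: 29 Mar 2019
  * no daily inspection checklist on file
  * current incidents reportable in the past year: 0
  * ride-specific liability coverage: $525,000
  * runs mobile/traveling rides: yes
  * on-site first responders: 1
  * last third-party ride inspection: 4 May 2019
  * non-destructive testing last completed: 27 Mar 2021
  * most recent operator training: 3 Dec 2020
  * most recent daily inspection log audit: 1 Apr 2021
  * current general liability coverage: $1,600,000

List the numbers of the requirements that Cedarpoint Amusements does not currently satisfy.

1. daily inspection checklist absent → not met
2. general liability coverage $1,600,000 ≥ $1,550,000 → met
3. third-party ride inspection 731 days ago vs limit 540 → not met
4. rides operating with open deficiencies 5 > 2 → not met
5. condition 'runs mobile/traveling rides' holds; on-site first responders 1 < 2 → not met
6. condition 'runs rides over 30 feet tall' holds; operator training 152 days ago vs limit 120 → not met
7. non-destructive testing 38 days ago vs limit 60 → met
8. incidents reportable in the past year 0 ≤ 3 → met
9. daily inspection log audit 33 days ago vs limit 30 → not met
10. ride-specific liability coverage $525,000 < $650,000 → not met
11. restraint system inspection 767 days ago vs limit 730 → not met
Not met: 1, 3, 4, 5, 6, 9, 10, 11

1, 3, 4, 5, 6, 9, 10, 11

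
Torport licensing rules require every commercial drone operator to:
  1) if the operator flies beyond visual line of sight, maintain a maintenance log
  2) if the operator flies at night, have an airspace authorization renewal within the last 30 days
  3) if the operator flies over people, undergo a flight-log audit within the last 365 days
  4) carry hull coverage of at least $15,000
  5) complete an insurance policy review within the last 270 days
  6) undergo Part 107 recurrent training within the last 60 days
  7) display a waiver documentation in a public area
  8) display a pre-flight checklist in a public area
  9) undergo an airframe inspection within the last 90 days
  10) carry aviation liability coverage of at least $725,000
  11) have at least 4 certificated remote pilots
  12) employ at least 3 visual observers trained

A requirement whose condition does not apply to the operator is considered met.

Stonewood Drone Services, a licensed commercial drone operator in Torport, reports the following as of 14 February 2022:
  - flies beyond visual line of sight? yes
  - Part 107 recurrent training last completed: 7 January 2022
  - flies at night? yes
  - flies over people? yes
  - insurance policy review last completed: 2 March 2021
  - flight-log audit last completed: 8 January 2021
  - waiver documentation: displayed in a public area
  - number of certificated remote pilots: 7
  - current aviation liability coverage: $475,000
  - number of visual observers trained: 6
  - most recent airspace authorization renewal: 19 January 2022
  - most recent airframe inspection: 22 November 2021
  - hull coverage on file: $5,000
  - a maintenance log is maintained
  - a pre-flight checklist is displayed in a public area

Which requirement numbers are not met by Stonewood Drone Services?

3, 4, 5, 10

1. condition 'flies beyond visual line of sight' holds; maintenance log present → met
2. condition 'flies at night' holds; airspace authorization renewal 26 days ago vs limit 30 → met
3. condition 'flies over people' holds; flight-log audit 402 days ago vs limit 365 → not met
4. hull coverage $5,000 < $15,000 → not met
5. insurance policy review 349 days ago vs limit 270 → not met
6. Part 107 recurrent training 38 days ago vs limit 60 → met
7. waiver documentation present → met
8. pre-flight checklist present → met
9. airframe inspection 84 days ago vs limit 90 → met
10. aviation liability coverage $475,000 < $725,000 → not met
11. certificated remote pilots 7 ≥ 4 → met
12. visual observers trained 6 ≥ 3 → met
Not met: 3, 4, 5, 10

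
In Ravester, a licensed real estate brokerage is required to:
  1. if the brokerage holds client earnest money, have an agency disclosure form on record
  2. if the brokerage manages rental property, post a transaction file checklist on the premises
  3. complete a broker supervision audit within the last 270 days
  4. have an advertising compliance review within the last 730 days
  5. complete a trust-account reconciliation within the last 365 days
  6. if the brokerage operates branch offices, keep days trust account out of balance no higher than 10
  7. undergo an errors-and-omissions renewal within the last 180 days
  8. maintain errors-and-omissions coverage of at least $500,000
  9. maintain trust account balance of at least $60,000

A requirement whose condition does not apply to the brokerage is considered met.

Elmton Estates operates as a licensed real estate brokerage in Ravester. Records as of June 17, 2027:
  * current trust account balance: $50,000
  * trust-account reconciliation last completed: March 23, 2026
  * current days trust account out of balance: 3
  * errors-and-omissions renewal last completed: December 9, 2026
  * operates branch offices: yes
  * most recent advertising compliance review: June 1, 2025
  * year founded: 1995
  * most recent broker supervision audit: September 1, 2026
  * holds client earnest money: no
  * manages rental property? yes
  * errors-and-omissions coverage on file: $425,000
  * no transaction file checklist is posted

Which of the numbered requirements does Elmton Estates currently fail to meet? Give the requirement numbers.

1. condition 'holds client earnest money' does not hold → requirement n/a → met
2. condition 'manages rental property' holds; transaction file checklist absent → not met
3. broker supervision audit 289 days ago vs limit 270 → not met
4. advertising compliance review 746 days ago vs limit 730 → not met
5. trust-account reconciliation 451 days ago vs limit 365 → not met
6. condition 'operates branch offices' holds; days trust account out of balance 3 ≤ 10 → met
7. errors-and-omissions renewal 190 days ago vs limit 180 → not met
8. errors-and-omissions coverage $425,000 < $500,000 → not met
9. trust account balance $50,000 < $60,000 → not met
Not met: 2, 3, 4, 5, 7, 8, 9

2, 3, 4, 5, 7, 8, 9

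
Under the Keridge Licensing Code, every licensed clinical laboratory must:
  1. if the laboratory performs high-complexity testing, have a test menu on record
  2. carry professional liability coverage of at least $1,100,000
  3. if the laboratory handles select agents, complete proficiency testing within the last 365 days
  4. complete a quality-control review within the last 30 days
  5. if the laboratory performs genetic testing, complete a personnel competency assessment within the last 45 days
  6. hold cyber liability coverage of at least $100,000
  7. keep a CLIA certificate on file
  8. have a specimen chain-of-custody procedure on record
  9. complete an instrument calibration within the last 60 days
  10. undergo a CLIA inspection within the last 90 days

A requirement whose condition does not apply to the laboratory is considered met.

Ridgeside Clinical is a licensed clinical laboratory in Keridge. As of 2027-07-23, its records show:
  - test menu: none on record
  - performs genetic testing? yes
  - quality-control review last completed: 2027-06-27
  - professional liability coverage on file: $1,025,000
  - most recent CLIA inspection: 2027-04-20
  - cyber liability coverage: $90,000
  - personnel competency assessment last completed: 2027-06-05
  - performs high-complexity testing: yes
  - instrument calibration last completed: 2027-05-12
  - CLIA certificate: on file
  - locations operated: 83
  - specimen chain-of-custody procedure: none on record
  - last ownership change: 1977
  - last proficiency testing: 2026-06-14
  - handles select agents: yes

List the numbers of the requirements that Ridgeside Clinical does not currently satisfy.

1, 2, 3, 5, 6, 8, 9, 10

1. condition 'performs high-complexity testing' holds; test menu absent → not met
2. professional liability coverage $1,025,000 < $1,100,000 → not met
3. condition 'handles select agents' holds; proficiency testing 404 days ago vs limit 365 → not met
4. quality-control review 26 days ago vs limit 30 → met
5. condition 'performs genetic testing' holds; personnel competency assessment 48 days ago vs limit 45 → not met
6. cyber liability coverage $90,000 < $100,000 → not met
7. CLIA certificate present → met
8. specimen chain-of-custody procedure absent → not met
9. instrument calibration 72 days ago vs limit 60 → not met
10. CLIA inspection 94 days ago vs limit 90 → not met
Not met: 1, 2, 3, 5, 6, 8, 9, 10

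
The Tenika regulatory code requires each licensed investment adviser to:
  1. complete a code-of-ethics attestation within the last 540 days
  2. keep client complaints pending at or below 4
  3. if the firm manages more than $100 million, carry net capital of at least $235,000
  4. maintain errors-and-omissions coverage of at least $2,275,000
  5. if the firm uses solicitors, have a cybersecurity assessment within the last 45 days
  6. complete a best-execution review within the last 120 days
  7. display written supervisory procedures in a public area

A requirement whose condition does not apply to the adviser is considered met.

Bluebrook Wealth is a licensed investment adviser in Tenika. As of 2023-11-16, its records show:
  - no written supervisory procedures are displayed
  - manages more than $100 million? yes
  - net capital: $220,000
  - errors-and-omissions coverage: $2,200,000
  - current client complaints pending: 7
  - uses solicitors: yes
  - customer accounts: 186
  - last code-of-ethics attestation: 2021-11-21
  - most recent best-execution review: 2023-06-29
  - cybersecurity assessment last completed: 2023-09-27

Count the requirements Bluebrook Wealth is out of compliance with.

7

1. code-of-ethics attestation 725 days ago vs limit 540 → not met
2. client complaints pending 7 > 4 → not met
3. condition 'manages more than $100 million' holds; net capital $220,000 < $235,000 → not met
4. errors-and-omissions coverage $2,200,000 < $2,275,000 → not met
5. condition 'uses solicitors' holds; cybersecurity assessment 50 days ago vs limit 45 → not met
6. best-execution review 140 days ago vs limit 120 → not met
7. written supervisory procedures absent → not met
Not met: 7 of 7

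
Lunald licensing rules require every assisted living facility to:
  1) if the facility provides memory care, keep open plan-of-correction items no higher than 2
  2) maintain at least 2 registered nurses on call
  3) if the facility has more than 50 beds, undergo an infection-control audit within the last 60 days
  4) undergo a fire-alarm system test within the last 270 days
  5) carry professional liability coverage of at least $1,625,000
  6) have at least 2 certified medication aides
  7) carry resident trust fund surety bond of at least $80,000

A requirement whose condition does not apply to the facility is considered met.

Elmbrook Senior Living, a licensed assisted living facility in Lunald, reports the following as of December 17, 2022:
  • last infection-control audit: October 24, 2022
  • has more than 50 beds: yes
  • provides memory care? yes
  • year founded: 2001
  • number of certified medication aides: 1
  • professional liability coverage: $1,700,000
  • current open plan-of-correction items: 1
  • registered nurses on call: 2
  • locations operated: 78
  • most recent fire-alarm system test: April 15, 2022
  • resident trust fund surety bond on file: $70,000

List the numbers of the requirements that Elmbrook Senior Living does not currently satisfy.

1. condition 'provides memory care' holds; open plan-of-correction items 1 ≤ 2 → met
2. registered nurses on call 2 ≥ 2 → met
3. condition 'has more than 50 beds' holds; infection-control audit 54 days ago vs limit 60 → met
4. fire-alarm system test 246 days ago vs limit 270 → met
5. professional liability coverage $1,700,000 ≥ $1,625,000 → met
6. certified medication aides 1 < 2 → not met
7. resident trust fund surety bond $70,000 < $80,000 → not met
Not met: 6, 7

6, 7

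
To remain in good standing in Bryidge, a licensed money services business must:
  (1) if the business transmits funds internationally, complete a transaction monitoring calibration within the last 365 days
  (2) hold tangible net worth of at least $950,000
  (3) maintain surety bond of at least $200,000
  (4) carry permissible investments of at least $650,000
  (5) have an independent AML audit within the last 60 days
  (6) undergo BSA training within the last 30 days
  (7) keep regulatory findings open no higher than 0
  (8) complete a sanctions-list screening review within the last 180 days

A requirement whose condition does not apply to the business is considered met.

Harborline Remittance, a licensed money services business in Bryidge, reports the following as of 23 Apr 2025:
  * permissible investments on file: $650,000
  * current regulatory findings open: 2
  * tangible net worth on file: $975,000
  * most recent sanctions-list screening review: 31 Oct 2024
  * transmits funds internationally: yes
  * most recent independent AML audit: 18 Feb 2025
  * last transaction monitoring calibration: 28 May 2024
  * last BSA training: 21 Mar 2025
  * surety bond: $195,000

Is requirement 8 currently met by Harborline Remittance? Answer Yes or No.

Yes

8. sanctions-list screening review 174 days ago vs limit 180 → met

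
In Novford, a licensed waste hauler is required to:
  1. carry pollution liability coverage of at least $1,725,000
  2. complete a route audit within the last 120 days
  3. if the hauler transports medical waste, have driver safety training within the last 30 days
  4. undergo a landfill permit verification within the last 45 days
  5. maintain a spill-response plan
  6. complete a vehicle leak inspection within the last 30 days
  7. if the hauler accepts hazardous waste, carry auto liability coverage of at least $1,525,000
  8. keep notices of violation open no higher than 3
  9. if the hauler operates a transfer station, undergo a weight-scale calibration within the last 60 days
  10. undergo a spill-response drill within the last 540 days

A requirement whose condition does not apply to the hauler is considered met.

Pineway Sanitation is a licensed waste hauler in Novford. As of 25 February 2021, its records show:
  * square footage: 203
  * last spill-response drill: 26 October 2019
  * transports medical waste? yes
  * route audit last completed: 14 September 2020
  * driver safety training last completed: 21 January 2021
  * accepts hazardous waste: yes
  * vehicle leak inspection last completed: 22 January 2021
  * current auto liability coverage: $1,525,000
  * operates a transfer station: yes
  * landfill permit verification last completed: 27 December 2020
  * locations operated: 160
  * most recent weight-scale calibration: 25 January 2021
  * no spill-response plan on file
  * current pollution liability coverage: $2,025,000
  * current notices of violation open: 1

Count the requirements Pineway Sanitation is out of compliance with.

5

1. pollution liability coverage $2,025,000 ≥ $1,725,000 → met
2. route audit 164 days ago vs limit 120 → not met
3. condition 'transports medical waste' holds; driver safety training 35 days ago vs limit 30 → not met
4. landfill permit verification 60 days ago vs limit 45 → not met
5. spill-response plan absent → not met
6. vehicle leak inspection 34 days ago vs limit 30 → not met
7. condition 'accepts hazardous waste' holds; auto liability coverage $1,525,000 ≥ $1,525,000 → met
8. notices of violation open 1 ≤ 3 → met
9. condition 'operates a transfer station' holds; weight-scale calibration 31 days ago vs limit 60 → met
10. spill-response drill 488 days ago vs limit 540 → met
Not met: 5 of 10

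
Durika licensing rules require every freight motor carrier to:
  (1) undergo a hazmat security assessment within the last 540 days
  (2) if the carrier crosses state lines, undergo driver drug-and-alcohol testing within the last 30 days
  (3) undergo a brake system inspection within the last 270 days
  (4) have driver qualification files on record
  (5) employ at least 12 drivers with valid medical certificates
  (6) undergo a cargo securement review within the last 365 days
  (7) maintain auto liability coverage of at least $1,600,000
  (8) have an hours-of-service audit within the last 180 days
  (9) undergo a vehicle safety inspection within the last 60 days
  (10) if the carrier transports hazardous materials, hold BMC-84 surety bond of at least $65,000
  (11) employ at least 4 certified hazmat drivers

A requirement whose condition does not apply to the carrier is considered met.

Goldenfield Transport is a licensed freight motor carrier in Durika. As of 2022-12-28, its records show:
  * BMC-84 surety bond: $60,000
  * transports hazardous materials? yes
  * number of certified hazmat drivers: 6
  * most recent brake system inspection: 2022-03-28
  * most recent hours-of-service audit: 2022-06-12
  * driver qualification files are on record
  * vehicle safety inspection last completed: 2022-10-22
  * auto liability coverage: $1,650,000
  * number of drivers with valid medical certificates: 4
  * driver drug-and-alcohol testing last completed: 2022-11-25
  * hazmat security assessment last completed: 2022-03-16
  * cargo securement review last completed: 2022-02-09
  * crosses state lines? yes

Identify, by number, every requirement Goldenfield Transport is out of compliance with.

2, 3, 5, 8, 9, 10

1. hazmat security assessment 287 days ago vs limit 540 → met
2. condition 'crosses state lines' holds; driver drug-and-alcohol testing 33 days ago vs limit 30 → not met
3. brake system inspection 275 days ago vs limit 270 → not met
4. driver qualification files present → met
5. drivers with valid medical certificates 4 < 12 → not met
6. cargo securement review 322 days ago vs limit 365 → met
7. auto liability coverage $1,650,000 ≥ $1,600,000 → met
8. hours-of-service audit 199 days ago vs limit 180 → not met
9. vehicle safety inspection 67 days ago vs limit 60 → not met
10. condition 'transports hazardous materials' holds; BMC-84 surety bond $60,000 < $65,000 → not met
11. certified hazmat drivers 6 ≥ 4 → met
Not met: 2, 3, 5, 8, 9, 10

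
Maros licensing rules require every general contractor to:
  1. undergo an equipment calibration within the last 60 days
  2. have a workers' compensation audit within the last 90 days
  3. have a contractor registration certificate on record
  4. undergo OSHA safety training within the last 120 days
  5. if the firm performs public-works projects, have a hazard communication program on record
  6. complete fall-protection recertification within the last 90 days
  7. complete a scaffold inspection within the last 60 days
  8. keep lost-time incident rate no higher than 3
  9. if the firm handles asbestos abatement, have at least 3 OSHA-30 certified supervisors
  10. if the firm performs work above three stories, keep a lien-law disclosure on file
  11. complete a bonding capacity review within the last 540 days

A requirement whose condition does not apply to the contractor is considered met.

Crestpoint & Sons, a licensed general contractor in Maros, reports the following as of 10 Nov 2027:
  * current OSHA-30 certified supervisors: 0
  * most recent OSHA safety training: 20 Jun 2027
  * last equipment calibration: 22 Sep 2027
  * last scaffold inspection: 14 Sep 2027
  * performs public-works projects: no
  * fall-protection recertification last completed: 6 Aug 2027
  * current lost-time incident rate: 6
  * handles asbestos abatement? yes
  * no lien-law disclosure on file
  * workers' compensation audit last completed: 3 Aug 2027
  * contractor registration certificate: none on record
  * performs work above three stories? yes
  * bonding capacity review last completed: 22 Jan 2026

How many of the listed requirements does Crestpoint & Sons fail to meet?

8

1. equipment calibration 49 days ago vs limit 60 → met
2. workers' compensation audit 99 days ago vs limit 90 → not met
3. contractor registration certificate absent → not met
4. OSHA safety training 143 days ago vs limit 120 → not met
5. condition 'performs public-works projects' does not hold → requirement n/a → met
6. fall-protection recertification 96 days ago vs limit 90 → not met
7. scaffold inspection 57 days ago vs limit 60 → met
8. lost-time incident rate 6 > 3 → not met
9. condition 'handles asbestos abatement' holds; OSHA-30 certified supervisors 0 < 3 → not met
10. condition 'performs work above three stories' holds; lien-law disclosure absent → not met
11. bonding capacity review 657 days ago vs limit 540 → not met
Not met: 8 of 11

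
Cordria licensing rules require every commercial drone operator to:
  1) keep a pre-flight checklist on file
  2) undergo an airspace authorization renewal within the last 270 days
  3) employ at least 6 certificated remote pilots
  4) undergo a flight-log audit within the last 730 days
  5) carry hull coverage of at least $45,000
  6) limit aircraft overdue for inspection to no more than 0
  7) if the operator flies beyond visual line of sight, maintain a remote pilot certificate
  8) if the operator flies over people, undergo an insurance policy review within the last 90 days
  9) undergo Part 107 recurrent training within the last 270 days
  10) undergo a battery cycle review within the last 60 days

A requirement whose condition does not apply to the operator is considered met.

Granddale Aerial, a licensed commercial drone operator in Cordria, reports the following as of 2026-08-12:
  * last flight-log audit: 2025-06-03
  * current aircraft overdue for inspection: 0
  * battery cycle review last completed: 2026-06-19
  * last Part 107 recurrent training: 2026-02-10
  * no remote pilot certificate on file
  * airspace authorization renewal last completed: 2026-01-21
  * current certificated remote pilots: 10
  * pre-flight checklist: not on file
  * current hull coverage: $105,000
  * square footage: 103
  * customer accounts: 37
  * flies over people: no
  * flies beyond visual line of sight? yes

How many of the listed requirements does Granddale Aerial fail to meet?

2

1. pre-flight checklist absent → not met
2. airspace authorization renewal 203 days ago vs limit 270 → met
3. certificated remote pilots 10 ≥ 6 → met
4. flight-log audit 435 days ago vs limit 730 → met
5. hull coverage $105,000 ≥ $45,000 → met
6. aircraft overdue for inspection 0 ≤ 0 → met
7. condition 'flies beyond visual line of sight' holds; remote pilot certificate absent → not met
8. condition 'flies over people' does not hold → requirement n/a → met
9. Part 107 recurrent training 183 days ago vs limit 270 → met
10. battery cycle review 54 days ago vs limit 60 → met
Not met: 2 of 10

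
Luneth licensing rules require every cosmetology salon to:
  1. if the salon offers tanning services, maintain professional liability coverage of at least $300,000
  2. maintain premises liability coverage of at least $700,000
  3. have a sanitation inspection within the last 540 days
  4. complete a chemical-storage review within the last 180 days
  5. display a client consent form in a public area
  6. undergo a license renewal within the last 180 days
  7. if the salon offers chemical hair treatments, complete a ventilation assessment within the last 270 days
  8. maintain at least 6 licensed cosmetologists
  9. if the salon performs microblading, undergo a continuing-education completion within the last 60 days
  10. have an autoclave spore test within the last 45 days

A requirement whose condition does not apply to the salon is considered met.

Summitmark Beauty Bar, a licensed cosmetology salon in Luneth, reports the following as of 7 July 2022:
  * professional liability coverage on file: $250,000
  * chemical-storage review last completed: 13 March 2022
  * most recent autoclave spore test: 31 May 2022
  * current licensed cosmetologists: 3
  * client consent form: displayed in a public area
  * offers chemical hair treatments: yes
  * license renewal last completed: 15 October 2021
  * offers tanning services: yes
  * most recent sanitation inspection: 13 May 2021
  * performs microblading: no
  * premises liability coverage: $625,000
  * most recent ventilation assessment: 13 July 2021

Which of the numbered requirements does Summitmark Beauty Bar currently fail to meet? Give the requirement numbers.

1. condition 'offers tanning services' holds; professional liability coverage $250,000 < $300,000 → not met
2. premises liability coverage $625,000 < $700,000 → not met
3. sanitation inspection 420 days ago vs limit 540 → met
4. chemical-storage review 116 days ago vs limit 180 → met
5. client consent form present → met
6. license renewal 265 days ago vs limit 180 → not met
7. condition 'offers chemical hair treatments' holds; ventilation assessment 359 days ago vs limit 270 → not met
8. licensed cosmetologists 3 < 6 → not met
9. condition 'performs microblading' does not hold → requirement n/a → met
10. autoclave spore test 37 days ago vs limit 45 → met
Not met: 1, 2, 6, 7, 8

1, 2, 6, 7, 8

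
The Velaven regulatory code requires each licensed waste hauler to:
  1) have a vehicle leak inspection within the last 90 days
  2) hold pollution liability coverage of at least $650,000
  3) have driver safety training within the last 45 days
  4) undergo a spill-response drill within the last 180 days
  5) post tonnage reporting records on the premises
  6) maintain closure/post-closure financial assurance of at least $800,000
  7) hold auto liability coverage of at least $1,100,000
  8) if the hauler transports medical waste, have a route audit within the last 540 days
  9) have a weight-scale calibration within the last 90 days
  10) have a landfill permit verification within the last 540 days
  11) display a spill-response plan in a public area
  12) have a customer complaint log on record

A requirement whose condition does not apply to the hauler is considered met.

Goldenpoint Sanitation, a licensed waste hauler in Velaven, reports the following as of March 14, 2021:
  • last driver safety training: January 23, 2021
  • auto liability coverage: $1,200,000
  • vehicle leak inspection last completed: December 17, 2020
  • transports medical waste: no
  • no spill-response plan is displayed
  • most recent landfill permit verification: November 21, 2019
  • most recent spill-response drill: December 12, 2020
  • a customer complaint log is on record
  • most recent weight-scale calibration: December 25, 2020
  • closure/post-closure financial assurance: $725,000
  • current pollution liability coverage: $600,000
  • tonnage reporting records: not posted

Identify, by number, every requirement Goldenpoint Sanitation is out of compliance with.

2, 3, 5, 6, 11

1. vehicle leak inspection 87 days ago vs limit 90 → met
2. pollution liability coverage $600,000 < $650,000 → not met
3. driver safety training 50 days ago vs limit 45 → not met
4. spill-response drill 92 days ago vs limit 180 → met
5. tonnage reporting records absent → not met
6. closure/post-closure financial assurance $725,000 < $800,000 → not met
7. auto liability coverage $1,200,000 ≥ $1,100,000 → met
8. condition 'transports medical waste' does not hold → requirement n/a → met
9. weight-scale calibration 79 days ago vs limit 90 → met
10. landfill permit verification 479 days ago vs limit 540 → met
11. spill-response plan absent → not met
12. customer complaint log present → met
Not met: 2, 3, 5, 6, 11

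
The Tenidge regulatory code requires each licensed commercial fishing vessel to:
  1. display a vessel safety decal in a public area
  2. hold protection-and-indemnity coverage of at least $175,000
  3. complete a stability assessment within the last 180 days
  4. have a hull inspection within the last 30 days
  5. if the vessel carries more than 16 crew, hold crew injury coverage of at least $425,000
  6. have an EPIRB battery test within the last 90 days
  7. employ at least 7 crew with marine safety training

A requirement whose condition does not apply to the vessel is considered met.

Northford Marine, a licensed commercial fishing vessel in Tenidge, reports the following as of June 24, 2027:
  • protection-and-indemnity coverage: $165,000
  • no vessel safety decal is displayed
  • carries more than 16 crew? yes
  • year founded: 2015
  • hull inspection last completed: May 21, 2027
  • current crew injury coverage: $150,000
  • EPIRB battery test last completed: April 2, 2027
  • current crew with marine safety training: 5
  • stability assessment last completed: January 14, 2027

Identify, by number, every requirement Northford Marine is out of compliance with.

1. vessel safety decal absent → not met
2. protection-and-indemnity coverage $165,000 < $175,000 → not met
3. stability assessment 161 days ago vs limit 180 → met
4. hull inspection 34 days ago vs limit 30 → not met
5. condition 'carries more than 16 crew' holds; crew injury coverage $150,000 < $425,000 → not met
6. EPIRB battery test 83 days ago vs limit 90 → met
7. crew with marine safety training 5 < 7 → not met
Not met: 1, 2, 4, 5, 7

1, 2, 4, 5, 7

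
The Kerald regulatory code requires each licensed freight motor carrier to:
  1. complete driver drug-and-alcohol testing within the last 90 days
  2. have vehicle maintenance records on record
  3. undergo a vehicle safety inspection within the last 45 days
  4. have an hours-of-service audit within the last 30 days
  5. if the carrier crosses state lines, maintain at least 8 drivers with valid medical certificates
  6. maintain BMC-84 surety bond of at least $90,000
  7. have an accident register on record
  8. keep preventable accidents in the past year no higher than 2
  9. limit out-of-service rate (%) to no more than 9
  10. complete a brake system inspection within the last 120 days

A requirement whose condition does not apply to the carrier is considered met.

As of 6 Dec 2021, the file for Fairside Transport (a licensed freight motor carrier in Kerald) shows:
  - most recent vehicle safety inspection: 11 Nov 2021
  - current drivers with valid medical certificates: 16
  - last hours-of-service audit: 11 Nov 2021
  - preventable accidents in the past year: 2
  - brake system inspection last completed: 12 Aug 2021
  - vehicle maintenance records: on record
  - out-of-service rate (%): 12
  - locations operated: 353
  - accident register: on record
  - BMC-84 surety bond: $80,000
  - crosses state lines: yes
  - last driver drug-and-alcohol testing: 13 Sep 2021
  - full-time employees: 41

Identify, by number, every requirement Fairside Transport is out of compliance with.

6, 9

1. driver drug-and-alcohol testing 84 days ago vs limit 90 → met
2. vehicle maintenance records present → met
3. vehicle safety inspection 25 days ago vs limit 45 → met
4. hours-of-service audit 25 days ago vs limit 30 → met
5. condition 'crosses state lines' holds; drivers with valid medical certificates 16 ≥ 8 → met
6. BMC-84 surety bond $80,000 < $90,000 → not met
7. accident register present → met
8. preventable accidents in the past year 2 ≤ 2 → met
9. out-of-service rate (%) 12 > 9 → not met
10. brake system inspection 116 days ago vs limit 120 → met
Not met: 6, 9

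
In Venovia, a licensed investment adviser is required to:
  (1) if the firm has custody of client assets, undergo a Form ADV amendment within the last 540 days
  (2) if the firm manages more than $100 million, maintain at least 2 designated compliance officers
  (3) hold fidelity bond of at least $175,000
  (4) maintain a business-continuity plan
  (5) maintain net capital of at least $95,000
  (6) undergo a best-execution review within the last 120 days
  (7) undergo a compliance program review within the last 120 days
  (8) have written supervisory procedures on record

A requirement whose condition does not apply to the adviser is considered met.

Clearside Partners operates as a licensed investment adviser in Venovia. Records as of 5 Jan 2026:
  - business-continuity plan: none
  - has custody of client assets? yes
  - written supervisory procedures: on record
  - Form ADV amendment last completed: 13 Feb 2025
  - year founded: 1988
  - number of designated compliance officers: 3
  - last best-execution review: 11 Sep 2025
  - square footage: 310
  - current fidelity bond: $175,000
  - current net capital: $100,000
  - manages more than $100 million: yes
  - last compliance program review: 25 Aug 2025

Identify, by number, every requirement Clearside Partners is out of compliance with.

1. condition 'has custody of client assets' holds; Form ADV amendment 326 days ago vs limit 540 → met
2. condition 'manages more than $100 million' holds; designated compliance officers 3 ≥ 2 → met
3. fidelity bond $175,000 ≥ $175,000 → met
4. business-continuity plan absent → not met
5. net capital $100,000 ≥ $95,000 → met
6. best-execution review 116 days ago vs limit 120 → met
7. compliance program review 133 days ago vs limit 120 → not met
8. written supervisory procedures present → met
Not met: 4, 7

4, 7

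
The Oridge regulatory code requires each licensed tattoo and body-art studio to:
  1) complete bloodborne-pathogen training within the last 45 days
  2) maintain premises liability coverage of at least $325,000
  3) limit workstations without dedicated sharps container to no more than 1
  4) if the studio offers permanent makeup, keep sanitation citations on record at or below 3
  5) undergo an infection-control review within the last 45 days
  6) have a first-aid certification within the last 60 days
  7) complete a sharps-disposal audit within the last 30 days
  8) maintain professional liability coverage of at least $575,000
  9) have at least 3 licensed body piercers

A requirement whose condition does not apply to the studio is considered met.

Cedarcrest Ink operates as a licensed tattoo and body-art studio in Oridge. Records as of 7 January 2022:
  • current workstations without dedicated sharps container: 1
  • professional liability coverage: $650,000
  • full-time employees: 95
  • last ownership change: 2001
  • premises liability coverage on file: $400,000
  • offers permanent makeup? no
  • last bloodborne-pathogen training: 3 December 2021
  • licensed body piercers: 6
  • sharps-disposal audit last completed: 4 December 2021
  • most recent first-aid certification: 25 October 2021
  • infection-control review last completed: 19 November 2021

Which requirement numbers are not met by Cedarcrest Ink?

1. bloodborne-pathogen training 35 days ago vs limit 45 → met
2. premises liability coverage $400,000 ≥ $325,000 → met
3. workstations without dedicated sharps container 1 ≤ 1 → met
4. condition 'offers permanent makeup' does not hold → requirement n/a → met
5. infection-control review 49 days ago vs limit 45 → not met
6. first-aid certification 74 days ago vs limit 60 → not met
7. sharps-disposal audit 34 days ago vs limit 30 → not met
8. professional liability coverage $650,000 ≥ $575,000 → met
9. licensed body piercers 6 ≥ 3 → met
Not met: 5, 6, 7

5, 6, 7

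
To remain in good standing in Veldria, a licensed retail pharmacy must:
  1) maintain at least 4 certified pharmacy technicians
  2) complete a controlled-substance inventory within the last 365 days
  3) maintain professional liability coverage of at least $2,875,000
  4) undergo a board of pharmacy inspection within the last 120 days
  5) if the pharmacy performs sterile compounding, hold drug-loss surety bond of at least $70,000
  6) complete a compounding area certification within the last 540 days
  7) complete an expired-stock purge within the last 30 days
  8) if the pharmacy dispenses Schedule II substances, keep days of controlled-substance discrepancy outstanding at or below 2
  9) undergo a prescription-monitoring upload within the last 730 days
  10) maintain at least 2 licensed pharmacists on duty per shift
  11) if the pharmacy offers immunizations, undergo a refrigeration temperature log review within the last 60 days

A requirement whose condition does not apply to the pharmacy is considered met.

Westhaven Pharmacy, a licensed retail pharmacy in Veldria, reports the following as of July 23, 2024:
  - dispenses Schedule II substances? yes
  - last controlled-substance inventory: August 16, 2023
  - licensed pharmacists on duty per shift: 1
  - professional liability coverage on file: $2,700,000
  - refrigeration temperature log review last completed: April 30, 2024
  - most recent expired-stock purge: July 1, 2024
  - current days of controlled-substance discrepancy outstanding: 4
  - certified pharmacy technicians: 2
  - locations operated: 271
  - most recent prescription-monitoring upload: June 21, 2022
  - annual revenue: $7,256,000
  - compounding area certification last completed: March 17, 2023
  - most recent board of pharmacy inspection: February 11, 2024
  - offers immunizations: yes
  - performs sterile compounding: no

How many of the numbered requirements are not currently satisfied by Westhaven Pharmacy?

7

1. certified pharmacy technicians 2 < 4 → not met
2. controlled-substance inventory 342 days ago vs limit 365 → met
3. professional liability coverage $2,700,000 < $2,875,000 → not met
4. board of pharmacy inspection 163 days ago vs limit 120 → not met
5. condition 'performs sterile compounding' does not hold → requirement n/a → met
6. compounding area certification 494 days ago vs limit 540 → met
7. expired-stock purge 22 days ago vs limit 30 → met
8. condition 'dispenses Schedule II substances' holds; days of controlled-substance discrepancy outstanding 4 > 2 → not met
9. prescription-monitoring upload 763 days ago vs limit 730 → not met
10. licensed pharmacists on duty per shift 1 < 2 → not met
11. condition 'offers immunizations' holds; refrigeration temperature log review 84 days ago vs limit 60 → not met
Not met: 7 of 11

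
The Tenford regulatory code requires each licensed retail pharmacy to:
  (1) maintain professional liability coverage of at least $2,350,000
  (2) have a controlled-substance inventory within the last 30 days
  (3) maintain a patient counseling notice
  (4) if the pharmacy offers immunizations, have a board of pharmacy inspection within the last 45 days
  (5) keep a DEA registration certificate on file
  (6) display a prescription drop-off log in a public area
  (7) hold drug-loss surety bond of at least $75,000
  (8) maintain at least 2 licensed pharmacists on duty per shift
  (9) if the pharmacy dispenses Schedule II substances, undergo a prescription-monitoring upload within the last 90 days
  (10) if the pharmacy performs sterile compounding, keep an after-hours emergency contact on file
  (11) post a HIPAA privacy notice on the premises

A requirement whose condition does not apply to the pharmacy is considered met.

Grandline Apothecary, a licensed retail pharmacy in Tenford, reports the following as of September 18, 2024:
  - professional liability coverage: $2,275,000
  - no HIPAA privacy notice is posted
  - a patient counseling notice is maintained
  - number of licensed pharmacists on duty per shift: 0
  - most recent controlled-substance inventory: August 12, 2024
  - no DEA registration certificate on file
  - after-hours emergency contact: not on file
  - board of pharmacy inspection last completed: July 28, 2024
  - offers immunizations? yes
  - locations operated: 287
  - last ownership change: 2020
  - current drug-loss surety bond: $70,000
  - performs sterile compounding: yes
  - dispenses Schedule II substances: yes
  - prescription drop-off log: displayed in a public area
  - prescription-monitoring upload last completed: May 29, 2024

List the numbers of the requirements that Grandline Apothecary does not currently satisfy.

1, 2, 4, 5, 7, 8, 9, 10, 11

1. professional liability coverage $2,275,000 < $2,350,000 → not met
2. controlled-substance inventory 37 days ago vs limit 30 → not met
3. patient counseling notice present → met
4. condition 'offers immunizations' holds; board of pharmacy inspection 52 days ago vs limit 45 → not met
5. DEA registration certificate absent → not met
6. prescription drop-off log present → met
7. drug-loss surety bond $70,000 < $75,000 → not met
8. licensed pharmacists on duty per shift 0 < 2 → not met
9. condition 'dispenses Schedule II substances' holds; prescription-monitoring upload 112 days ago vs limit 90 → not met
10. condition 'performs sterile compounding' holds; after-hours emergency contact absent → not met
11. HIPAA privacy notice absent → not met
Not met: 1, 2, 4, 5, 7, 8, 9, 10, 11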